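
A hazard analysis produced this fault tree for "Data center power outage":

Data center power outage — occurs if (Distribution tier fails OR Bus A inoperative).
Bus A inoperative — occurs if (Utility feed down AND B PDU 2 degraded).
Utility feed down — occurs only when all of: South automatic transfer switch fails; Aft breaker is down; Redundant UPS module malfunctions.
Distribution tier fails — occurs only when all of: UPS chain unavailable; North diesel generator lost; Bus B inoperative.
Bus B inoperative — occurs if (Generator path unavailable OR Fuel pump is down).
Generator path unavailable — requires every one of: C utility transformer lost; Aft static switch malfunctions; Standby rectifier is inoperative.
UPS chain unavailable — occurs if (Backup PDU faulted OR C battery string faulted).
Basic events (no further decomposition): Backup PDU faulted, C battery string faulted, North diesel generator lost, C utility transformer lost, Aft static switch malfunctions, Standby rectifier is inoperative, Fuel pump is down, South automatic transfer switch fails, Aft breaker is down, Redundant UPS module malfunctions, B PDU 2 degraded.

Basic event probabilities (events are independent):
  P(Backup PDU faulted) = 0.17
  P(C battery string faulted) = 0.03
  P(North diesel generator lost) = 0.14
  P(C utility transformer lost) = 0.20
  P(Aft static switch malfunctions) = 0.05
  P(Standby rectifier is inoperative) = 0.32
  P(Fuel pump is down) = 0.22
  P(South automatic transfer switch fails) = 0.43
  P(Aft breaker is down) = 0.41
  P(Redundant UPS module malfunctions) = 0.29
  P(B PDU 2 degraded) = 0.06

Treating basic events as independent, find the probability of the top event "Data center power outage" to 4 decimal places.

P(UPS chain unavailable) [OR] = 1 − (1−0.17) × (1−0.03) = 0.194900
P(Generator path unavailable) [AND] = 0.20 × 0.05 × 0.32 = 0.003200
P(Bus B inoperative) [OR] = 1 − (1−0.003200) × (1−0.22) = 0.222496
P(Distribution tier fails) [AND] = 0.194900 × 0.14 × 0.222496 = 0.006071
P(Utility feed down) [AND] = 0.43 × 0.41 × 0.29 = 0.051127
P(Bus A inoperative) [AND] = 0.051127 × 0.06 = 0.003068
P(Data center power outage) [OR] = 1 − (1−0.006071) × (1−0.003068) = 0.009120
Rounded to 4 decimal places: P(Data center power outage) ≈ 0.0091.

0.0091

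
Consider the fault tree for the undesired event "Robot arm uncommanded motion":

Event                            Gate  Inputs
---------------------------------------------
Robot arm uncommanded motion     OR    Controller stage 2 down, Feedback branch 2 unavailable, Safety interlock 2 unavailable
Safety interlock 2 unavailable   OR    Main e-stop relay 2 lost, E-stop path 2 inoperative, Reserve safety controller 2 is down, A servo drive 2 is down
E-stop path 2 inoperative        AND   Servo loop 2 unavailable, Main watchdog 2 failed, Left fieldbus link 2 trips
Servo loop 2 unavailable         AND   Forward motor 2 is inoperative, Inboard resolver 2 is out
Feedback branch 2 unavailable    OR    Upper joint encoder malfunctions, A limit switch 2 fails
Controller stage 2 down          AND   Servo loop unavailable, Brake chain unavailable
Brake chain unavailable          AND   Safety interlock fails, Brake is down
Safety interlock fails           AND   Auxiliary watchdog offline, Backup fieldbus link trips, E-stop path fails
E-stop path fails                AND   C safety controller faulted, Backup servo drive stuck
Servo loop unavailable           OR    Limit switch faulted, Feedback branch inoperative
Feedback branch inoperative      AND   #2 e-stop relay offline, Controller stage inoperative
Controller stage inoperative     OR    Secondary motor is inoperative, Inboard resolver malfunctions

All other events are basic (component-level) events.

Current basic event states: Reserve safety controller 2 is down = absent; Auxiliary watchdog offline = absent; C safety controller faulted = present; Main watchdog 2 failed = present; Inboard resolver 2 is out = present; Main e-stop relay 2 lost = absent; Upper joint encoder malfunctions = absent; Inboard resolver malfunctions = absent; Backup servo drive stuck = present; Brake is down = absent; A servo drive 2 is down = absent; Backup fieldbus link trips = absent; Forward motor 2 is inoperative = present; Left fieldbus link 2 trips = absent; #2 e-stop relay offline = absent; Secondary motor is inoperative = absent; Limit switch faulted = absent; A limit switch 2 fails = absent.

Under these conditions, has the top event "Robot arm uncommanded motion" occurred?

No

Controller stage inoperative [OR]: Secondary motor is inoperative=not, Inboard resolver malfunctions=not → no input occurs → does not occur.
Feedback branch inoperative [AND]: #2 e-stop relay offline=not, Controller stage inoperative=not → not all inputs occur → does not occur.
Servo loop unavailable [OR]: Limit switch faulted=not, Feedback branch inoperative=not → no input occurs → does not occur.
E-stop path fails [AND]: C safety controller faulted=occurs, Backup servo drive stuck=occurs → all inputs occur → occurs.
Safety interlock fails [AND]: Auxiliary watchdog offline=not, Backup fieldbus link trips=not, E-stop path fails=occurs → not all inputs occur → does not occur.
Brake chain unavailable [AND]: Safety interlock fails=not, Brake is down=not → not all inputs occur → does not occur.
Controller stage 2 down [AND]: Servo loop unavailable=not, Brake chain unavailable=not → not all inputs occur → does not occur.
Feedback branch 2 unavailable [OR]: Upper joint encoder malfunctions=not, A limit switch 2 fails=not → no input occurs → does not occur.
Servo loop 2 unavailable [AND]: Forward motor 2 is inoperative=occurs, Inboard resolver 2 is out=occurs → all inputs occur → occurs.
E-stop path 2 inoperative [AND]: Servo loop 2 unavailable=occurs, Main watchdog 2 failed=occurs, Left fieldbus link 2 trips=not → not all inputs occur → does not occur.
Safety interlock 2 unavailable [OR]: Main e-stop relay 2 lost=not, E-stop path 2 inoperative=not, Reserve safety controller 2 is down=not, A servo drive 2 is down=not → no input occurs → does not occur.
Robot arm uncommanded motion [OR]: Controller stage 2 down=not, Feedback branch 2 unavailable=not, Safety interlock 2 unavailable=not → no input occurs → does not occur.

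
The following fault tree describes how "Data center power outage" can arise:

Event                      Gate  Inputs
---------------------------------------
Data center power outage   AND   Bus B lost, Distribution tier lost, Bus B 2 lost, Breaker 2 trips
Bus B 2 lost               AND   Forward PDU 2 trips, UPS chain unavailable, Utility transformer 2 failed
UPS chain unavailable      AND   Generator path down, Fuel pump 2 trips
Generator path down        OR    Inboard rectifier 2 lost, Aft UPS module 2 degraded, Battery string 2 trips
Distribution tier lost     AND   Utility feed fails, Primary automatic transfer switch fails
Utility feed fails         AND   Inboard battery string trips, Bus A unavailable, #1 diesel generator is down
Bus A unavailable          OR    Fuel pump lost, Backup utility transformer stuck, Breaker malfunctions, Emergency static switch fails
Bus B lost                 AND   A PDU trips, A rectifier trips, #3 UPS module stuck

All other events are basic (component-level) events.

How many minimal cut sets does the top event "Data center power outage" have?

Bus B lost [AND]: one cut set from each child combined → 1 × 1 × 1 = 1 cut set(s).
Bus A unavailable [OR]: union of children's cut sets → 4 cut set(s).
Utility feed fails [AND]: one cut set from each child combined → 1 × 4 × 1 = 4 cut set(s).
Distribution tier lost [AND]: one cut set from each child combined → 4 × 1 = 4 cut set(s).
Generator path down [OR]: union of children's cut sets → 3 cut set(s).
UPS chain unavailable [AND]: one cut set from each child combined → 3 × 1 = 3 cut set(s).
Bus B 2 lost [AND]: one cut set from each child combined → 1 × 3 × 1 = 3 cut set(s).
Data center power outage [AND]: one cut set from each child combined → 1 × 4 × 3 × 1 = 12 cut set(s).

12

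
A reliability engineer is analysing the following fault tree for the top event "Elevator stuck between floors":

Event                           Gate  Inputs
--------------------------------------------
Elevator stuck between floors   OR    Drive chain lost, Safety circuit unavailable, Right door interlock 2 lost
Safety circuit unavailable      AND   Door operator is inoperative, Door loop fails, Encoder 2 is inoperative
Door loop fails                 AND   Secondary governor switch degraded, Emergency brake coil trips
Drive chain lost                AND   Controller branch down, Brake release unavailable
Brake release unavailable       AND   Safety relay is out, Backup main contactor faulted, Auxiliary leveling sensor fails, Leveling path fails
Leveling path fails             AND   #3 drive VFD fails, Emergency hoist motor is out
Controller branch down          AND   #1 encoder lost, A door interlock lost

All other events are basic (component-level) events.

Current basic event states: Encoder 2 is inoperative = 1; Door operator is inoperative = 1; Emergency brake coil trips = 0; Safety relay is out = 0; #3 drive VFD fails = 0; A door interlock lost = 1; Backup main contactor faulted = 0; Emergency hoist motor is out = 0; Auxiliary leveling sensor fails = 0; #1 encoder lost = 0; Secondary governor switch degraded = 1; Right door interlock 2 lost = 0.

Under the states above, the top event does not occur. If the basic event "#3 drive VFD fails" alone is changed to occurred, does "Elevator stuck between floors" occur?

Counterfactual: set "#3 drive VFD fails" to occurred.
Controller branch down [AND]: #1 encoder lost=not, A door interlock lost=occurs → not all inputs occur → does not occur.
Leveling path fails [AND]: #3 drive VFD fails=occurs, Emergency hoist motor is out=not → not all inputs occur → does not occur.
Brake release unavailable [AND]: Safety relay is out=not, Backup main contactor faulted=not, Auxiliary leveling sensor fails=not, Leveling path fails=not → not all inputs occur → does not occur.
Drive chain lost [AND]: Controller branch down=not, Brake release unavailable=not → not all inputs occur → does not occur.
Door loop fails [AND]: Secondary governor switch degraded=occurs, Emergency brake coil trips=not → not all inputs occur → does not occur.
Safety circuit unavailable [AND]: Door operator is inoperative=occurs, Door loop fails=not, Encoder 2 is inoperative=occurs → not all inputs occur → does not occur.
Elevator stuck between floors [OR]: Drive chain lost=not, Safety circuit unavailable=not, Right door interlock 2 lost=not → no input occurs → does not occur.

No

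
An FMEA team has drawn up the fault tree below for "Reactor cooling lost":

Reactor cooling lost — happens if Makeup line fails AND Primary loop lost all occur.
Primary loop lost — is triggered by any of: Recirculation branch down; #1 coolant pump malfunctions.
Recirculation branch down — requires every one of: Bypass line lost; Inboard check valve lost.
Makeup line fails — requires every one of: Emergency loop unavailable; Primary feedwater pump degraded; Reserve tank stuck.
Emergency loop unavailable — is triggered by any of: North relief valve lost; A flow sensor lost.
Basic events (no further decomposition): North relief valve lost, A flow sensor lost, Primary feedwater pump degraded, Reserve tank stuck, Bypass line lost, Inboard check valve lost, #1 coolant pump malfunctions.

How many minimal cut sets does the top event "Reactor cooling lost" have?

4

Emergency loop unavailable [OR]: union of children's cut sets → 2 cut set(s).
Makeup line fails [AND]: one cut set from each child combined → 2 × 1 × 1 = 2 cut set(s).
Recirculation branch down [AND]: one cut set from each child combined → 1 × 1 = 1 cut set(s).
Primary loop lost [OR]: union of children's cut sets → 2 cut set(s).
Reactor cooling lost [AND]: one cut set from each child combined → 2 × 2 = 4 cut set(s).
Minimal cut sets: {Bypass line lost, Inboard check valve lost, North relief valve lost, Primary feedwater pump degraded, Reserve tank stuck}; {#1 coolant pump malfunctions, North relief valve lost, Primary feedwater pump degraded, Reserve tank stuck}; {A flow sensor lost, Bypass line lost, Inboard check valve lost, Primary feedwater pump degraded, Reserve tank stuck}; {#1 coolant pump malfunctions, A flow sensor lost, Primary feedwater pump degraded, Reserve tank stuck}.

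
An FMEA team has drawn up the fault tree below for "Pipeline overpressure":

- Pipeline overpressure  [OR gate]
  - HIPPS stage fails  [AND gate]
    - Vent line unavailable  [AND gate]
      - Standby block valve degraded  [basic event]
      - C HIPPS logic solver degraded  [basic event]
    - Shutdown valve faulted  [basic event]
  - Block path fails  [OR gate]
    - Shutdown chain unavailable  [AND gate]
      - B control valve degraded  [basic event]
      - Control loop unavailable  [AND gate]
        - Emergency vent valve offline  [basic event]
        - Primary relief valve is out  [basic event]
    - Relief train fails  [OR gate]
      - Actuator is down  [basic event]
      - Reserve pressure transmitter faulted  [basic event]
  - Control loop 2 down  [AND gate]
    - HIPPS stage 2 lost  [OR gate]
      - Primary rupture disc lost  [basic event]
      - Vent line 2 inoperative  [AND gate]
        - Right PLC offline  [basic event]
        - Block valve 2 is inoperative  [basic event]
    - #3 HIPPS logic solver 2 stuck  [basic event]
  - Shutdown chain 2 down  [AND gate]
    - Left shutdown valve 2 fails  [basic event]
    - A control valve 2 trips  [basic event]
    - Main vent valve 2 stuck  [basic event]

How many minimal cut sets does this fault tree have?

7

Vent line unavailable [AND]: one cut set from each child combined → 1 × 1 = 1 cut set(s).
HIPPS stage fails [AND]: one cut set from each child combined → 1 × 1 = 1 cut set(s).
Control loop unavailable [AND]: one cut set from each child combined → 1 × 1 = 1 cut set(s).
Shutdown chain unavailable [AND]: one cut set from each child combined → 1 × 1 = 1 cut set(s).
Relief train fails [OR]: union of children's cut sets → 2 cut set(s).
Block path fails [OR]: union of children's cut sets → 3 cut set(s).
Vent line 2 inoperative [AND]: one cut set from each child combined → 1 × 1 = 1 cut set(s).
HIPPS stage 2 lost [OR]: union of children's cut sets → 2 cut set(s).
Control loop 2 down [AND]: one cut set from each child combined → 2 × 1 = 2 cut set(s).
Shutdown chain 2 down [AND]: one cut set from each child combined → 1 × 1 × 1 = 1 cut set(s).
Pipeline overpressure [OR]: union of children's cut sets → 7 cut set(s).
Minimal cut sets: {C HIPPS logic solver degraded, Shutdown valve faulted, Standby block valve degraded}; {B control valve degraded, Emergency vent valve offline, Primary relief valve is out}; {Actuator is down}; {Reserve pressure transmitter faulted}; {#3 HIPPS logic solver 2 stuck, Primary rupture disc lost}; {#3 HIPPS logic solver 2 stuck, Block valve 2 is inoperative, Right PLC offline}; {A control valve 2 trips, Left shutdown valve 2 fails, Main vent valve 2 stuck}.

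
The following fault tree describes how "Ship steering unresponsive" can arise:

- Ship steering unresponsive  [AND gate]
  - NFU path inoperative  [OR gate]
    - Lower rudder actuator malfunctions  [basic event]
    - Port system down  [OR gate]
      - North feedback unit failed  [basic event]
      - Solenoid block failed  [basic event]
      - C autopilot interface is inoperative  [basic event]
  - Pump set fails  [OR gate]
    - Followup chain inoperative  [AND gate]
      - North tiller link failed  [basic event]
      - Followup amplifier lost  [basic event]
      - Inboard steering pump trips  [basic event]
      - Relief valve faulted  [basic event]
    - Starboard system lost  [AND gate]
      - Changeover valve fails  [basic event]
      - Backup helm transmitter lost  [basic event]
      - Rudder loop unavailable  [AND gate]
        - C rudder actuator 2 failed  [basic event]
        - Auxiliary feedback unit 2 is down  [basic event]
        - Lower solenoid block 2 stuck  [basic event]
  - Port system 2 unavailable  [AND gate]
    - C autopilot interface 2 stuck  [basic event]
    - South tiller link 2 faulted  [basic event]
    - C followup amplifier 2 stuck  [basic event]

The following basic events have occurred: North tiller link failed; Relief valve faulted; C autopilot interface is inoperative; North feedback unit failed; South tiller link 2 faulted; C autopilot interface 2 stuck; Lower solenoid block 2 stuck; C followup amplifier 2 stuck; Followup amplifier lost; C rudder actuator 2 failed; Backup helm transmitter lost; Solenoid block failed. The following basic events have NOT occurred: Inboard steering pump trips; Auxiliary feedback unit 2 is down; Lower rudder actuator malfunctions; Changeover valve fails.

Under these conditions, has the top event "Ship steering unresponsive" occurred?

Port system down [OR]: North feedback unit failed=occurs, Solenoid block failed=occurs, C autopilot interface is inoperative=occurs → at least one input occurs → occurs.
NFU path inoperative [OR]: Lower rudder actuator malfunctions=not, Port system down=occurs → at least one input occurs → occurs.
Followup chain inoperative [AND]: North tiller link failed=occurs, Followup amplifier lost=occurs, Inboard steering pump trips=not, Relief valve faulted=occurs → not all inputs occur → does not occur.
Rudder loop unavailable [AND]: C rudder actuator 2 failed=occurs, Auxiliary feedback unit 2 is down=not, Lower solenoid block 2 stuck=occurs → not all inputs occur → does not occur.
Starboard system lost [AND]: Changeover valve fails=not, Backup helm transmitter lost=occurs, Rudder loop unavailable=not → not all inputs occur → does not occur.
Pump set fails [OR]: Followup chain inoperative=not, Starboard system lost=not → no input occurs → does not occur.
Port system 2 unavailable [AND]: C autopilot interface 2 stuck=occurs, South tiller link 2 faulted=occurs, C followup amplifier 2 stuck=occurs → all inputs occur → occurs.
Ship steering unresponsive [AND]: NFU path inoperative=occurs, Pump set fails=not, Port system 2 unavailable=occurs → not all inputs occur → does not occur.

No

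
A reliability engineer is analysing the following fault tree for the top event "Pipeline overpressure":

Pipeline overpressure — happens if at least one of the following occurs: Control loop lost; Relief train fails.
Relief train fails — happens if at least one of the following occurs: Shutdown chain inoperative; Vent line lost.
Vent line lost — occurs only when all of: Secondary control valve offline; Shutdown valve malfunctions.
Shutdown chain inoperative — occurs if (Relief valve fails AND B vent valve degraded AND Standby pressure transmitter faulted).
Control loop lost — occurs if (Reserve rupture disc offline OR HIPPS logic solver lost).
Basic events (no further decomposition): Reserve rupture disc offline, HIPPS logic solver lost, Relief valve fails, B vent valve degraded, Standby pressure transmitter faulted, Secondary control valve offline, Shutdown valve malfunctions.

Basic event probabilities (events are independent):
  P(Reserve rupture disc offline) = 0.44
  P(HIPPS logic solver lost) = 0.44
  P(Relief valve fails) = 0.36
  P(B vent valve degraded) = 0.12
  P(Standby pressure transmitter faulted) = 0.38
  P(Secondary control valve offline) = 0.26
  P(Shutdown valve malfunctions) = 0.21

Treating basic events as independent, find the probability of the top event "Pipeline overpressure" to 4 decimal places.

P(Control loop lost) [OR] = 1 − (1−0.44) × (1−0.44) = 0.686400
P(Shutdown chain inoperative) [AND] = 0.36 × 0.12 × 0.38 = 0.016416
P(Vent line lost) [AND] = 0.26 × 0.21 = 0.054600
P(Relief train fails) [OR] = 1 − (1−0.016416) × (1−0.054600) = 0.070120
P(Pipeline overpressure) [OR] = 1 − (1−0.686400) × (1−0.070120) = 0.708390
Rounded to 4 decimal places: P(Pipeline overpressure) ≈ 0.7084.

0.7084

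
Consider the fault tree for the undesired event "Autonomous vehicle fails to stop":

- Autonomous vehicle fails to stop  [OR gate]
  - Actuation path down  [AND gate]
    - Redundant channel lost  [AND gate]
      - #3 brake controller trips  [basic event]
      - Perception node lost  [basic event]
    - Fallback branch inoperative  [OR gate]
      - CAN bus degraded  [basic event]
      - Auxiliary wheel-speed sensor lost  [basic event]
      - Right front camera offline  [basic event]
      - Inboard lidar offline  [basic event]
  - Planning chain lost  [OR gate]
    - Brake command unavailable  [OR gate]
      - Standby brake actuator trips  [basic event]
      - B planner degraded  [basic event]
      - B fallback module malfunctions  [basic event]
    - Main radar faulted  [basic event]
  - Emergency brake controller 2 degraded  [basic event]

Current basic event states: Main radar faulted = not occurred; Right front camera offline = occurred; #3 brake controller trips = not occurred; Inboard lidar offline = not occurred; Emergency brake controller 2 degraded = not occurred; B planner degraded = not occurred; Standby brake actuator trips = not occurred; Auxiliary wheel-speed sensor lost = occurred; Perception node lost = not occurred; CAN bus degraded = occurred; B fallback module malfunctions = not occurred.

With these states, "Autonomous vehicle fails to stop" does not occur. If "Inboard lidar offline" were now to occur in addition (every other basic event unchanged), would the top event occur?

Counterfactual: set "Inboard lidar offline" to occurred.
Redundant channel lost [AND]: #3 brake controller trips=not, Perception node lost=not → not all inputs occur → does not occur.
Fallback branch inoperative [OR]: CAN bus degraded=occurs, Auxiliary wheel-speed sensor lost=occurs, Right front camera offline=occurs, Inboard lidar offline=occurs → at least one input occurs → occurs.
Actuation path down [AND]: Redundant channel lost=not, Fallback branch inoperative=occurs → not all inputs occur → does not occur.
Brake command unavailable [OR]: Standby brake actuator trips=not, B planner degraded=not, B fallback module malfunctions=not → no input occurs → does not occur.
Planning chain lost [OR]: Brake command unavailable=not, Main radar faulted=not → no input occurs → does not occur.
Autonomous vehicle fails to stop [OR]: Actuation path down=not, Planning chain lost=not, Emergency brake controller 2 degraded=not → no input occurs → does not occur.

No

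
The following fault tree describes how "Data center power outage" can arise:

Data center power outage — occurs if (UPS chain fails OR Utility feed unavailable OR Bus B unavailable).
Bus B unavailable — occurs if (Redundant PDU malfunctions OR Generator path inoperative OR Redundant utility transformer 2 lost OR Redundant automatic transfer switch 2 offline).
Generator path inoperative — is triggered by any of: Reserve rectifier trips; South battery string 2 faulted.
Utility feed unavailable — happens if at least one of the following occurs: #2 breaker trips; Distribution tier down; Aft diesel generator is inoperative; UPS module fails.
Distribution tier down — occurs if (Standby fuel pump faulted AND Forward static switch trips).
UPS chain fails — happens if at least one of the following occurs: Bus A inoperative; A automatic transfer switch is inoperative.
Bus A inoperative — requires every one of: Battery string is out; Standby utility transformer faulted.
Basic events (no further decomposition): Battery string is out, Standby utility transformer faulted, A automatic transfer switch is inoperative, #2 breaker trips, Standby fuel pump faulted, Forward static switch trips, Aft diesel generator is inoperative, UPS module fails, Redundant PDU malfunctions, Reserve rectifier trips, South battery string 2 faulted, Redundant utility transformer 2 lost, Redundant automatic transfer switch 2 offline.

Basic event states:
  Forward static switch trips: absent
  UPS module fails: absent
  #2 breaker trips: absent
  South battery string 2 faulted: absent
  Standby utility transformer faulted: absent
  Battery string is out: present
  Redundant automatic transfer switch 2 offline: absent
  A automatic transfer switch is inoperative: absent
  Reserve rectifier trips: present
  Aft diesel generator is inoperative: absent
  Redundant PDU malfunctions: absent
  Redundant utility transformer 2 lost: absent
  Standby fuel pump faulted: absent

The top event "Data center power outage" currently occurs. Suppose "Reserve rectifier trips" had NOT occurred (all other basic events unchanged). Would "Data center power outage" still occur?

Counterfactual: set "Reserve rectifier trips" to not occurred.
Bus A inoperative [AND]: Battery string is out=occurs, Standby utility transformer faulted=not → not all inputs occur → does not occur.
UPS chain fails [OR]: Bus A inoperative=not, A automatic transfer switch is inoperative=not → no input occurs → does not occur.
Distribution tier down [AND]: Standby fuel pump faulted=not, Forward static switch trips=not → not all inputs occur → does not occur.
Utility feed unavailable [OR]: #2 breaker trips=not, Distribution tier down=not, Aft diesel generator is inoperative=not, UPS module fails=not → no input occurs → does not occur.
Generator path inoperative [OR]: Reserve rectifier trips=not, South battery string 2 faulted=not → no input occurs → does not occur.
Bus B unavailable [OR]: Redundant PDU malfunctions=not, Generator path inoperative=not, Redundant utility transformer 2 lost=not, Redundant automatic transfer switch 2 offline=not → no input occurs → does not occur.
Data center power outage [OR]: UPS chain fails=not, Utility feed unavailable=not, Bus B unavailable=not → no input occurs → does not occur.

No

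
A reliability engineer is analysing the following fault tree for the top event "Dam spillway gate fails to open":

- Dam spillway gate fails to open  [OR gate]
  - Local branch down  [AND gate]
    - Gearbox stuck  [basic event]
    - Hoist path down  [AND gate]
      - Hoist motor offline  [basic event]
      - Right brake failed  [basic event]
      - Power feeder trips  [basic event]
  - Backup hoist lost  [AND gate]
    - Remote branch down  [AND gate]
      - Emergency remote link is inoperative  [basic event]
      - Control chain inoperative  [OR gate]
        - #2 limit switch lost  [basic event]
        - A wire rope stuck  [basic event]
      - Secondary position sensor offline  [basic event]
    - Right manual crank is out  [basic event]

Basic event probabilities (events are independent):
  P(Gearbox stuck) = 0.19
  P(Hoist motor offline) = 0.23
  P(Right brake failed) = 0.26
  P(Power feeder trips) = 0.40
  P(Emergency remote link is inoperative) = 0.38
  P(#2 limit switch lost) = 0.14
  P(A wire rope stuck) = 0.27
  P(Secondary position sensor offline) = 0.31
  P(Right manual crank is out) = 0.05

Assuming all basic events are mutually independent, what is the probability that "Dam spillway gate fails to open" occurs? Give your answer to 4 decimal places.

0.0067

P(Hoist path down) [AND] = 0.23 × 0.26 × 0.40 = 0.023920
P(Local branch down) [AND] = 0.19 × 0.023920 = 0.004545
P(Control chain inoperative) [OR] = 1 − (1−0.14) × (1−0.27) = 0.372200
P(Remote branch down) [AND] = 0.38 × 0.372200 × 0.31 = 0.043845
P(Backup hoist lost) [AND] = 0.043845 × 0.05 = 0.002192
P(Dam spillway gate fails to open) [OR] = 1 − (1−0.004545) × (1−0.002192) = 0.006727
Rounded to 4 decimal places: P(Dam spillway gate fails to open) ≈ 0.0067.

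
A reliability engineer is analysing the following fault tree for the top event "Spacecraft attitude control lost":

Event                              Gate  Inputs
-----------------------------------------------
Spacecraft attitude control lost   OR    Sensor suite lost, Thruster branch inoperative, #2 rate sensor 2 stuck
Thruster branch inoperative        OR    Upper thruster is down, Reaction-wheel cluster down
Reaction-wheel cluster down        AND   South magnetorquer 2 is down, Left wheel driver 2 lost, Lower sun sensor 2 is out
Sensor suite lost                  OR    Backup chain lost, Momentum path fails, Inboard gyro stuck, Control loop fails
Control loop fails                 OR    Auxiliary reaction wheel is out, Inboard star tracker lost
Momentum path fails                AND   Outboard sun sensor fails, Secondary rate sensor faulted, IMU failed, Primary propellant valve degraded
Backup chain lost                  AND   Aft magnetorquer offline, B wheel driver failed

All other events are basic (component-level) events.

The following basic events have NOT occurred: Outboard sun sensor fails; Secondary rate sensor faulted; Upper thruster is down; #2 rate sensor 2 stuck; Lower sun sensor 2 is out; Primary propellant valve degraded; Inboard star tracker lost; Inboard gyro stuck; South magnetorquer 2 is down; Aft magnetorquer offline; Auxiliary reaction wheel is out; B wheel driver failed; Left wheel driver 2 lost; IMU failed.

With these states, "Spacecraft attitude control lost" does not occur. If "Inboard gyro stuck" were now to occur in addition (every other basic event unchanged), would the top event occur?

Yes

Counterfactual: set "Inboard gyro stuck" to occurred.
Backup chain lost [AND]: Aft magnetorquer offline=not, B wheel driver failed=not → not all inputs occur → does not occur.
Momentum path fails [AND]: Outboard sun sensor fails=not, Secondary rate sensor faulted=not, IMU failed=not, Primary propellant valve degraded=not → not all inputs occur → does not occur.
Control loop fails [OR]: Auxiliary reaction wheel is out=not, Inboard star tracker lost=not → no input occurs → does not occur.
Sensor suite lost [OR]: Backup chain lost=not, Momentum path fails=not, Inboard gyro stuck=occurs, Control loop fails=not → at least one input occurs → occurs.
Reaction-wheel cluster down [AND]: South magnetorquer 2 is down=not, Left wheel driver 2 lost=not, Lower sun sensor 2 is out=not → not all inputs occur → does not occur.
Thruster branch inoperative [OR]: Upper thruster is down=not, Reaction-wheel cluster down=not → no input occurs → does not occur.
Spacecraft attitude control lost [OR]: Sensor suite lost=occurs, Thruster branch inoperative=not, #2 rate sensor 2 stuck=not → at least one input occurs → occurs.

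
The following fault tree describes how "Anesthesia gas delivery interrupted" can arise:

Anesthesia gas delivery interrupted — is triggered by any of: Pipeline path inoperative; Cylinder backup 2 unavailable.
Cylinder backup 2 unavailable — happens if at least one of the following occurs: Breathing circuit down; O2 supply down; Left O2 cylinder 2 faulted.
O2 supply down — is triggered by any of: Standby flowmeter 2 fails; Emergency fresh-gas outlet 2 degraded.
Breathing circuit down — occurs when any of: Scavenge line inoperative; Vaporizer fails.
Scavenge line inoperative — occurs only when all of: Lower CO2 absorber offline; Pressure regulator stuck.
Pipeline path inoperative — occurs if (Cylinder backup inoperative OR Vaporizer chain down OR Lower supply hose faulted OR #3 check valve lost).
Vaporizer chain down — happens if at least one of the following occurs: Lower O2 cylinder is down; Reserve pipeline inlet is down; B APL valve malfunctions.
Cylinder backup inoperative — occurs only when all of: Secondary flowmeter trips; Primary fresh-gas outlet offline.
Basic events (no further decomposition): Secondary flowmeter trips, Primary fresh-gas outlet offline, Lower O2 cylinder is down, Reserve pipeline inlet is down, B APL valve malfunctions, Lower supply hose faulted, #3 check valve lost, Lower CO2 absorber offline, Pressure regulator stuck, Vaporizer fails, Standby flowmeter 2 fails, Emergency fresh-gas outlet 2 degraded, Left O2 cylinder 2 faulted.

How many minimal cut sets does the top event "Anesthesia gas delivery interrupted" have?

11

Cylinder backup inoperative [AND]: one cut set from each child combined → 1 × 1 = 1 cut set(s).
Vaporizer chain down [OR]: union of children's cut sets → 3 cut set(s).
Pipeline path inoperative [OR]: union of children's cut sets → 6 cut set(s).
Scavenge line inoperative [AND]: one cut set from each child combined → 1 × 1 = 1 cut set(s).
Breathing circuit down [OR]: union of children's cut sets → 2 cut set(s).
O2 supply down [OR]: union of children's cut sets → 2 cut set(s).
Cylinder backup 2 unavailable [OR]: union of children's cut sets → 5 cut set(s).
Anesthesia gas delivery interrupted [OR]: union of children's cut sets → 11 cut set(s).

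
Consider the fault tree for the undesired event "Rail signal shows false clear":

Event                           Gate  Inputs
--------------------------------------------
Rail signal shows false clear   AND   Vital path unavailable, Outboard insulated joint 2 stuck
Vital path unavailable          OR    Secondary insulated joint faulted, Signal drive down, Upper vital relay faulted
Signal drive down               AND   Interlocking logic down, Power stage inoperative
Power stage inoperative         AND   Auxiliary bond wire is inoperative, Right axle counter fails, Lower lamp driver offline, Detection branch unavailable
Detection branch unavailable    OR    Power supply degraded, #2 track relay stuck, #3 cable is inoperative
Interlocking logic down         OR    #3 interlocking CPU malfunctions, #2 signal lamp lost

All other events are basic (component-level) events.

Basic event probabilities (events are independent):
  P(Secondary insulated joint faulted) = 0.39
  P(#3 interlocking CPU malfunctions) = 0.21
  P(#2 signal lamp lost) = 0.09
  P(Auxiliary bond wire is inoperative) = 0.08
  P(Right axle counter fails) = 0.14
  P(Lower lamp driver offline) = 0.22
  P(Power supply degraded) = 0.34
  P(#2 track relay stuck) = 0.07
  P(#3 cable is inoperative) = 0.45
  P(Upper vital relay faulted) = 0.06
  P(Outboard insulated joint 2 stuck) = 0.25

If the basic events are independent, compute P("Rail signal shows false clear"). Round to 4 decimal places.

0.1067

P(Interlocking logic down) [OR] = 1 − (1−0.21) × (1−0.09) = 0.281100
P(Detection branch unavailable) [OR] = 1 − (1−0.34) × (1−0.07) × (1−0.45) = 0.662410
P(Power stage inoperative) [AND] = 0.08 × 0.14 × 0.22 × 0.662410 = 0.001632
P(Signal drive down) [AND] = 0.281100 × 0.001632 = 0.000459
P(Vital path unavailable) [OR] = 1 − (1−0.39) × (1−0.000459) × (1−0.06) = 0.426863
P(Rail signal shows false clear) [AND] = 0.426863 × 0.25 = 0.106716
Rounded to 4 decimal places: P(Rail signal shows false clear) ≈ 0.1067.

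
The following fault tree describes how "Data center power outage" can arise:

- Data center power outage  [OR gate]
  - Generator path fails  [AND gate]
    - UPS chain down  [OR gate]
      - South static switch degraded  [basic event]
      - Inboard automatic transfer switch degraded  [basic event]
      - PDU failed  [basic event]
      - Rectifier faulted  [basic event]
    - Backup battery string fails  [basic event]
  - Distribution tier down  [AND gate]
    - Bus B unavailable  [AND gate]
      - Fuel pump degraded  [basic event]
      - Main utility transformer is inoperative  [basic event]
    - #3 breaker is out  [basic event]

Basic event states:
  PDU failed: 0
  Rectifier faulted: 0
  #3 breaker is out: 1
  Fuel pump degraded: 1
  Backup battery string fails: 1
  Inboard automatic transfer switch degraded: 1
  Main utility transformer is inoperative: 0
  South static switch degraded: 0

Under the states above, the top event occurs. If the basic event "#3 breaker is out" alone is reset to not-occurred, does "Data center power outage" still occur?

Yes

Counterfactual: set "#3 breaker is out" to not occurred.
UPS chain down [OR]: South static switch degraded=not, Inboard automatic transfer switch degraded=occurs, PDU failed=not, Rectifier faulted=not → at least one input occurs → occurs.
Generator path fails [AND]: UPS chain down=occurs, Backup battery string fails=occurs → all inputs occur → occurs.
Bus B unavailable [AND]: Fuel pump degraded=occurs, Main utility transformer is inoperative=not → not all inputs occur → does not occur.
Distribution tier down [AND]: Bus B unavailable=not, #3 breaker is out=not → not all inputs occur → does not occur.
Data center power outage [OR]: Generator path fails=occurs, Distribution tier down=not → at least one input occurs → occurs.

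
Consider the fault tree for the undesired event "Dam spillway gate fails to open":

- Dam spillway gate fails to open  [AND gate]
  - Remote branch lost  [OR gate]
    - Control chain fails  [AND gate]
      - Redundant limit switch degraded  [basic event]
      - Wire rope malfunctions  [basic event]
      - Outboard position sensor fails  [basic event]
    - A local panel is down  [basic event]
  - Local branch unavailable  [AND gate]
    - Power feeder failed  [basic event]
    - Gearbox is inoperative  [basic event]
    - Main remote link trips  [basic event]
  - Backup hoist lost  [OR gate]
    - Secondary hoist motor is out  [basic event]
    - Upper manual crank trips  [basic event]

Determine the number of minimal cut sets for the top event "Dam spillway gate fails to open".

4

Control chain fails [AND]: one cut set from each child combined → 1 × 1 × 1 = 1 cut set(s).
Remote branch lost [OR]: union of children's cut sets → 2 cut set(s).
Local branch unavailable [AND]: one cut set from each child combined → 1 × 1 × 1 = 1 cut set(s).
Backup hoist lost [OR]: union of children's cut sets → 2 cut set(s).
Dam spillway gate fails to open [AND]: one cut set from each child combined → 2 × 1 × 2 = 4 cut set(s).
Minimal cut sets: {Gearbox is inoperative, Main remote link trips, Outboard position sensor fails, Power feeder failed, Redundant limit switch degraded, Secondary hoist motor is out, Wire rope malfunctions}; {Gearbox is inoperative, Main remote link trips, Outboard position sensor fails, Power feeder failed, Redundant limit switch degraded, Upper manual crank trips, Wire rope malfunctions}; {A local panel is down, Gearbox is inoperative, Main remote link trips, Power feeder failed, Secondary hoist motor is out}; {A local panel is down, Gearbox is inoperative, Main remote link trips, Power feeder failed, Upper manual crank trips}.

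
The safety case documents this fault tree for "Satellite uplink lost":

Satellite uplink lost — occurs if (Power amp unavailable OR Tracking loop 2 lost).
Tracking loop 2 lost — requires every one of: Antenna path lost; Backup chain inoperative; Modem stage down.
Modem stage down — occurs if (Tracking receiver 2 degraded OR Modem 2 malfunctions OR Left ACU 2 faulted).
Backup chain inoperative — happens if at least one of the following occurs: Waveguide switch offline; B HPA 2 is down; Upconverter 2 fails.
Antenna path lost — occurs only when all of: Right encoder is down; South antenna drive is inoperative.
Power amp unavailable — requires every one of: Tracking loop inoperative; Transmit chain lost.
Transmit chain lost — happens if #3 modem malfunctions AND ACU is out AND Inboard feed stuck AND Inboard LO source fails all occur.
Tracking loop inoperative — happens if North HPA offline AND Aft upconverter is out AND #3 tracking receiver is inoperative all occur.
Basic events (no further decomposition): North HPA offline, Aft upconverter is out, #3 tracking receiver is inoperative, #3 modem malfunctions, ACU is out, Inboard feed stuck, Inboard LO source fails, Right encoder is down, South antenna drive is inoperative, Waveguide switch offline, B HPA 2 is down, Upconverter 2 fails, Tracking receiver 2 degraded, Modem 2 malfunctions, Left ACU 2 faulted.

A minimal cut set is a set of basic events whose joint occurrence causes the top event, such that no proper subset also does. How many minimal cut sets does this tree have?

Tracking loop inoperative [AND]: one cut set from each child combined → 1 × 1 × 1 = 1 cut set(s).
Transmit chain lost [AND]: one cut set from each child combined → 1 × 1 × 1 × 1 = 1 cut set(s).
Power amp unavailable [AND]: one cut set from each child combined → 1 × 1 = 1 cut set(s).
Antenna path lost [AND]: one cut set from each child combined → 1 × 1 = 1 cut set(s).
Backup chain inoperative [OR]: union of children's cut sets → 3 cut set(s).
Modem stage down [OR]: union of children's cut sets → 3 cut set(s).
Tracking loop 2 lost [AND]: one cut set from each child combined → 1 × 3 × 3 = 9 cut set(s).
Satellite uplink lost [OR]: union of children's cut sets → 10 cut set(s).
Minimal cut sets: {#3 modem malfunctions, #3 tracking receiver is inoperative, ACU is out, Aft upconverter is out, Inboard LO source fails, Inboard feed stuck, North HPA offline}; {Right encoder is down, South antenna drive is inoperative, Tracking receiver 2 degraded, Waveguide switch offline}; {Modem 2 malfunctions, Right encoder is down, South antenna drive is inoperative, Waveguide switch offline}; {Left ACU 2 faulted, Right encoder is down, South antenna drive is inoperative, Waveguide switch offline}; {B HPA 2 is down, Right encoder is down, South antenna drive is inoperative, Tracking receiver 2 degraded}; {B HPA 2 is down, Modem 2 malfunctions, Right encoder is down, South antenna drive is inoperative}; {B HPA 2 is down, Left ACU 2 faulted, Right encoder is down, South antenna drive is inoperative}; {Right encoder is down, South antenna drive is inoperative, Tracking receiver 2 degraded, Upconverter 2 fails}; {Modem 2 malfunctions, Right encoder is down, South antenna drive is inoperative, Upconverter 2 fails}; {Left ACU 2 faulted, Right encoder is down, South antenna drive is inoperative, Upconverter 2 fails}.

10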